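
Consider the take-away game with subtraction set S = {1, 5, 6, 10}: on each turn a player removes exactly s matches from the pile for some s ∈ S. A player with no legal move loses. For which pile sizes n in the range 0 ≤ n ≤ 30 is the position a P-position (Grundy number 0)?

G(0) = 0
G(1) = mex{0} = 1
G(2) = mex{1} = 0
G(3) = mex{0} = 1
G(4) = mex{1} = 0
G(5) = mex{0,0} = 1
G(6) = mex{1,1,0} = 2
G(7) = mex{2,0,1} = 3
G(8) = mex{3,1,0} = 2
G(9) = mex{2,0,1} = 3
G(10) = mex{3,1,0,0} = 2
G(11) = mex{2,2,1,1} = 0
G(12) = mex{0,3,2,0} = 1
G(13) = mex{1,2,3,1} = 0
G(14) = mex{0,3,2,0} = 1
G(15) = mex{1,2,3,1} = 0
G(16) = mex{0,0,2,2} = 1
G(17) = mex{1,1,0,3} = 2
G(18) = mex{2,0,1,2} = 3
G(19) = mex{3,1,0,3} = 2
G(20) = mex{2,0,1,2} = 3
G(21) = mex{3,1,0,0} = 2
G(22) = mex{2,2,1,1} = 0
G(23) = mex{0,3,2,0} = 1
G(24) = mex{1,2,3,1} = 0
G(25) = mex{0,3,2,0} = 1
G(26) = mex{1,2,3,1} = 0
G(27) = mex{0,0,2,2} = 1
G(28) = mex{1,1,0,3} = 2
G(29) = mex{2,0,1,2} = 3
G(30) = mex{3,1,0,3} = 2
P-positions are exactly the n with G(n) = 0.

0, 2, 4, 11, 13, 15, 22, 24, 26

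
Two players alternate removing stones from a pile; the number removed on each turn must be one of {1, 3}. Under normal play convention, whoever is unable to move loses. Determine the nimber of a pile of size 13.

1

G(0) = 0
G(1) = mex{0} = 1
G(2) = mex{1} = 0
G(3) = mex{0,0} = 1
G(4) = mex{1,1} = 0
G(5) = mex{0,0} = 1
G(6) = mex{1,1} = 0
G(7) = mex{0,0} = 1
G(8) = mex{1,1} = 0
G(9) = mex{0,0} = 1
G(10) = mex{1,1} = 0
G(11) = mex{0,0} = 1
G(12) = mex{1,1} = 0
G(13) = mex{0,0} = 1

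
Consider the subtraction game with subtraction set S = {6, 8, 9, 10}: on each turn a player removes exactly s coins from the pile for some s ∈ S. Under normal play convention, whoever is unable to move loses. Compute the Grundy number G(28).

G(0) = 0
G(1) = mex{} = 0
G(2) = mex{} = 0
G(3) = mex{} = 0
G(4) = mex{} = 0
G(5) = mex{} = 0
G(6) = mex{0} = 1
G(7) = mex{0} = 1
G(8) = mex{0,0} = 1
G(9) = mex{0,0,0} = 1
G(10) = mex{0,0,0,0} = 1
G(11) = mex{0,0,0,0} = 1
G(12) = mex{1,0,0,0} = 2
G(13) = mex{1,0,0,0} = 2
G(14) = mex{1,1,0,0} = 2
G(15) = mex{1,1,1,0} = 2
G(16) = mex{1,1,1,1} = 0
G(17) = mex{1,1,1,1} = 0
G(18) = mex{2,1,1,1} = 0
G(19) = mex{2,1,1,1} = 0
G(20) = mex{2,2,1,1} = 0
G(21) = mex{2,2,2,1} = 0
G(22) = mex{0,2,2,2} = 1
G(23) = mex{0,2,2,2} = 1
G(24) = mex{0,0,2,2} = 1
G(25) = mex{0,0,0,2} = 1
G(26) = mex{0,0,0,0} = 1
G(27) = mex{0,0,0,0} = 1
G(28) = mex{1,0,0,0} = 2

2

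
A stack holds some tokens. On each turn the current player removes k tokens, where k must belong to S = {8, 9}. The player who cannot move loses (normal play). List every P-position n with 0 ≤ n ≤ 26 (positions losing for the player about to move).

0, 1, 2, 3, 4, 5, 6, 7, 17, 18, 19, 20, 21, 22, 23, 24

G(0) = 0
G(1) = mex{} = 0
G(2) = mex{} = 0
G(3) = mex{} = 0
G(4) = mex{} = 0
G(5) = mex{} = 0
G(6) = mex{} = 0
G(7) = mex{} = 0
G(8) = mex{0} = 1
G(9) = mex{0,0} = 1
G(10) = mex{0,0} = 1
G(11) = mex{0,0} = 1
G(12) = mex{0,0} = 1
G(13) = mex{0,0} = 1
G(14) = mex{0,0} = 1
G(15) = mex{0,0} = 1
G(16) = mex{1,0} = 2
G(17) = mex{1,1} = 0
G(18) = mex{1,1} = 0
G(19) = mex{1,1} = 0
G(20) = mex{1,1} = 0
G(21) = mex{1,1} = 0
G(22) = mex{1,1} = 0
G(23) = mex{1,1} = 0
G(24) = mex{2,1} = 0
G(25) = mex{0,2} = 1
G(26) = mex{0,0} = 1
P-positions are exactly the n with G(n) = 0.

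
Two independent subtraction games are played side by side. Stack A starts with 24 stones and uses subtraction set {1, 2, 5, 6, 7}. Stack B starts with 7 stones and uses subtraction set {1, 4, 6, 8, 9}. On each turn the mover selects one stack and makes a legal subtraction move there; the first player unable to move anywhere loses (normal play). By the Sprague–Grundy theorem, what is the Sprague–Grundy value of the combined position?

Stack A, S = {1, 2, 5, 6, 7}:
n :  0  1  2  3  4  5  6  7  8  9 10 11 12 13 14 15 16 17 18 19 20 21 22 23 24
G :  0  1  2  0  1  2  3  4  5  3  4  0  1  2  0  1  2  3  4  5  3  4  0  1  2
G_A(24) = 2.
Stack B, S = {1, 4, 6, 8, 9}:
G(0) = 0
G(1) = mex{0} = 1
G(2) = mex{1} = 0
G(3) = mex{0} = 1
G(4) = mex{1,0} = 2
G(5) = mex{2,1} = 0
G(6) = mex{0,0,0} = 1
G(7) = mex{1,1,1} = 0
G_B(7) = 0.
Combined Grundy value = 2 ⊕ 0 = 2.

2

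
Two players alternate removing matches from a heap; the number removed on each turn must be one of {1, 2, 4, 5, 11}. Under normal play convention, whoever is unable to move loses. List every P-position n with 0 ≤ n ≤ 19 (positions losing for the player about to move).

G(0) = 0
G(1) = mex{0} = 1
G(2) = mex{1,0} = 2
G(3) = mex{2,1} = 0
G(4) = mex{0,2,0} = 1
G(5) = mex{1,0,1,0} = 2
G(6) = mex{2,1,2,1} = 0
G(7) = mex{0,2,0,2} = 1
G(8) = mex{1,0,1,0} = 2
G(9) = mex{2,1,2,1} = 0
G(10) = mex{0,2,0,2} = 1
G(11) = mex{1,0,1,0,0} = 2
G(12) = mex{2,1,2,1,1} = 0
G(13) = mex{0,2,0,2,2} = 1
G(14) = mex{1,0,1,0,0} = 2
G(15) = mex{2,1,2,1,1} = 0
G(16) = mex{0,2,0,2,2} = 1
G(17) = mex{1,0,1,0,0} = 2
G(18) = mex{2,1,2,1,1} = 0
G(19) = mex{0,2,0,2,2} = 1
P-positions are exactly the n with G(n) = 0.

0, 3, 6, 9, 12, 15, 18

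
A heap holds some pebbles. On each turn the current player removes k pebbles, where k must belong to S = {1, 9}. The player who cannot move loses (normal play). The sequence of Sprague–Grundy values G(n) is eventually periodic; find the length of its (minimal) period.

G(0) = 0
G(1) = mex{0} = 1
G(2) = mex{1} = 0
G(3) = mex{0} = 1
G(4) = mex{1} = 0
G(5) = mex{0} = 1
G(6) = mex{1} = 0
G(7) = mex{0} = 1
G(8) = mex{1} = 0
G(9) = mex{0,0} = 1
G(10) = mex{1,1} = 0
G(11) = mex{0,0} = 1
G(12) = mex{1,1} = 0
G(13) = mex{0,0} = 1
G(14) = mex{1,1} = 0
G(n+2) = G(n) holds for n = 0,…,8 (a full window of length max(S) = 9), so the sequence is purely periodic with period 2.

2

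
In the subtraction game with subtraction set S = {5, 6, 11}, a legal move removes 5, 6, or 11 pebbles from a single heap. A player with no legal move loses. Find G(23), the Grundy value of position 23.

G(0) = 0
G(1) = mex{} = 0
G(2) = mex{} = 0
G(3) = mex{} = 0
G(4) = mex{} = 0
G(5) = mex{0} = 1
G(6) = mex{0,0} = 1
G(7) = mex{0,0} = 1
G(8) = mex{0,0} = 1
G(9) = mex{0,0} = 1
G(10) = mex{1,0} = 2
G(11) = mex{1,1,0} = 2
G(12) = mex{1,1,0} = 2
G(13) = mex{1,1,0} = 2
G(14) = mex{1,1,0} = 2
G(15) = mex{2,1,0} = 3
G(16) = mex{2,2,1} = 0
G(17) = mex{2,2,1} = 0
G(18) = mex{2,2,1} = 0
G(19) = mex{2,2,1} = 0
G(20) = mex{3,2,1} = 0
G(21) = mex{0,3,2} = 1
G(22) = mex{0,0,2} = 1
G(23) = mex{0,0,2} = 1

1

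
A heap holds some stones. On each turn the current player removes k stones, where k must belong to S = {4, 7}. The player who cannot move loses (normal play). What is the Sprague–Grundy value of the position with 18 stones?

n :  0  1  2  3  4  5  6  7  8  9 10 11 12 13 14 15 16 17 18
G :  0  0  0  0  1  1  1  1  2  2  2  0  0  0  0  1  1  1  1

1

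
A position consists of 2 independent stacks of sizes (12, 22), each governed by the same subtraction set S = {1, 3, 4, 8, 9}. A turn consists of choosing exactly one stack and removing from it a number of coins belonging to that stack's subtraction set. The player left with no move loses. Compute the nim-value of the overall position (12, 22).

3

All stacks use S = {1, 3, 4, 8, 9}:
G(0) = 0
G(1) = mex{0} = 1
G(2) = mex{1} = 0
G(3) = mex{0,0} = 1
G(4) = mex{1,1,0} = 2
G(5) = mex{2,0,1} = 3
G(6) = mex{3,1,0} = 2
G(7) = mex{2,2,1} = 0
G(8) = mex{0,3,2,0} = 1
G(9) = mex{1,2,3,1,0} = 4
G(10) = mex{4,0,2,0,1} = 3
G(11) = mex{3,1,0,1,0} = 2
G(12) = mex{2,4,1,2,1} = 0
G(13) = mex{0,3,4,3,2} = 1
G(14) = mex{1,2,3,2,3} = 0
G(15) = mex{0,0,2,0,2} = 1
G(16) = mex{1,1,0,1,0} = 2
G(17) = mex{2,0,1,4,1} = 3
G(18) = mex{3,1,0,3,4} = 2
G(19) = mex{2,2,1,2,3} = 0
G(20) = mex{0,3,2,0,2} = 1
G(21) = mex{1,2,3,1,0} = 4
G(22) = mex{4,0,2,0,1} = 3
Stack A: G(12) = 0.
Stack B: G(22) = 3.
Combined Grundy value = 0 ⊕ 3 = 3.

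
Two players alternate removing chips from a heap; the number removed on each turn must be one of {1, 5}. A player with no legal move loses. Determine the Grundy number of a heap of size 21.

1

n :  0  1  2  3  4  5  6  7  8  9 10 11 12 13 14 15 16 17 18 19 20 21
G :  0  1  0  1  0  1  0  1  0  1  0  1  0  1  0  1  0  1  0  1  0  1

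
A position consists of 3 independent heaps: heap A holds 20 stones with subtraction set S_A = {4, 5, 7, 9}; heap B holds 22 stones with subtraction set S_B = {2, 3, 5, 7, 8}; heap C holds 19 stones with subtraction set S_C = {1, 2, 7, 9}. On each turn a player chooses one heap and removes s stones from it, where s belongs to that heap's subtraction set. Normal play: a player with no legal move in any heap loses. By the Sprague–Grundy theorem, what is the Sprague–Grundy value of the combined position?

2

Heap A, S = {4, 5, 7, 9}:
G(0) = 0
G(1) = mex{} = 0
G(2) = mex{} = 0
G(3) = mex{} = 0
G(4) = mex{0} = 1
G(5) = mex{0,0} = 1
G(6) = mex{0,0} = 1
G(7) = mex{0,0,0} = 1
G(8) = mex{1,0,0} = 2
G(9) = mex{1,1,0,0} = 2
G(10) = mex{1,1,0,0} = 2
G(11) = mex{1,1,1,0} = 2
G(12) = mex{2,1,1,0} = 3
G(13) = mex{2,2,1,1} = 0
G(14) = mex{2,2,1,1} = 0
G(15) = mex{2,2,2,1} = 0
G(16) = mex{3,2,2,1} = 0
G(17) = mex{0,3,2,2} = 1
G(18) = mex{0,0,2,2} = 1
G(19) = mex{0,0,3,2} = 1
G(20) = mex{0,0,0,2} = 1
G_A(20) = 1.
Heap B, S = {2, 3, 5, 7, 8}:
G(0) = 0
G(1) = mex{} = 0
G(2) = mex{0} = 1
G(3) = mex{0,0} = 1
G(4) = mex{1,0} = 2
G(5) = mex{1,1,0} = 2
G(6) = mex{2,1,0} = 3
G(7) = mex{2,2,1,0} = 3
G(8) = mex{3,2,1,0,0} = 4
G(9) = mex{3,3,2,1,0} = 4
G(10) = mex{4,3,2,1,1} = 0
G(11) = mex{4,4,3,2,1} = 0
G(12) = mex{0,4,3,2,2} = 1
G(13) = mex{0,0,4,3,2} = 1
G(14) = mex{1,0,4,3,3} = 2
G(15) = mex{1,1,0,4,3} = 2
G(16) = mex{2,1,0,4,4} = 3
G(17) = mex{2,2,1,0,4} = 3
G(18) = mex{3,2,1,0,0} = 4
G(19) = mex{3,3,2,1,0} = 4
G(20) = mex{4,3,2,1,1} = 0
G(21) = mex{4,4,3,2,1} = 0
G(22) = mex{0,4,3,2,2} = 1
G_B(22) = 1.
Heap C, S = {1, 2, 7, 9}:
n :  0  1  2  3  4  5  6  7  8  9 10 11 12 13 14 15 16 17 18 19
G :  0  1  2  0  1  2  0  1  2  3  4  0  1  2  0  1  2  0  1  2
G_C(19) = 2.
Combined Grundy value = 1 ⊕ 1 ⊕ 2 = 2.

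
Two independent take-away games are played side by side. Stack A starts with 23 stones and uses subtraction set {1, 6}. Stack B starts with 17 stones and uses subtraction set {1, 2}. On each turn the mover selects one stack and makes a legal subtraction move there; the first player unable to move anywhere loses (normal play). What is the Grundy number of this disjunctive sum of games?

2

Stack A, S = {1, 6}:
n :  0  1  2  3  4  5  6  7  8  9 10 11 12 13 14 15 16 17 18 19 20 21 22 23
G :  0  1  0  1  0  1  2  0  1  0  1  0  1  2  0  1  0  1  0  1  2  0  1  0
G_A(23) = 0.
Stack B, S = {1, 2}:
G(0) = 0
G(1) = mex{0} = 1
G(2) = mex{1,0} = 2
G(3) = mex{2,1} = 0
G(4) = mex{0,2} = 1
G(5) = mex{1,0} = 2
G(6) = mex{2,1} = 0
G(7) = mex{0,2} = 1
G(8) = mex{1,0} = 2
G(9) = mex{2,1} = 0
G(10) = mex{0,2} = 1
G(11) = mex{1,0} = 2
G(12) = mex{2,1} = 0
G(13) = mex{0,2} = 1
G(14) = mex{1,0} = 2
G(15) = mex{2,1} = 0
G(16) = mex{0,2} = 1
G(17) = mex{1,0} = 2
G_B(17) = 2.
Combined Grundy value = 0 ⊕ 2 = 2.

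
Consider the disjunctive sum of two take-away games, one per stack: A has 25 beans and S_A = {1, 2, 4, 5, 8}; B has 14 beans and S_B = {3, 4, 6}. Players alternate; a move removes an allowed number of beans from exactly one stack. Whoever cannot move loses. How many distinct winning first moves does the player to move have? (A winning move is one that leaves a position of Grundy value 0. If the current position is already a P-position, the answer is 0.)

0

Stack A, S = {1, 2, 4, 5, 8}:
G(0) = 0
G(1) = mex{0} = 1
G(2) = mex{1,0} = 2
G(3) = mex{2,1} = 0
G(4) = mex{0,2,0} = 1
G(5) = mex{1,0,1,0} = 2
G(6) = mex{2,1,2,1} = 0
G(7) = mex{0,2,0,2} = 1
G(8) = mex{1,0,1,0,0} = 2
G(9) = mex{2,1,2,1,1} = 0
G(10) = mex{0,2,0,2,2} = 1
G(11) = mex{1,0,1,0,0} = 2
G(12) = mex{2,1,2,1,1} = 0
G(13) = mex{0,2,0,2,2} = 1
G(14) = mex{1,0,1,0,0} = 2
G(15) = mex{2,1,2,1,1} = 0
G(16) = mex{0,2,0,2,2} = 1
G(17) = mex{1,0,1,0,0} = 2
G(18) = mex{2,1,2,1,1} = 0
G(19) = mex{0,2,0,2,2} = 1
G(20) = mex{1,0,1,0,0} = 2
G(21) = mex{2,1,2,1,1} = 0
G(22) = mex{0,2,0,2,2} = 1
G(23) = mex{1,0,1,0,0} = 2
G(24) = mex{2,1,2,1,1} = 0
G(25) = mex{0,2,0,2,2} = 1
G_A(25) = 1.
Stack B, S = {3, 4, 6}:
G(0) = 0
G(1) = mex{} = 0
G(2) = mex{} = 0
G(3) = mex{0} = 1
G(4) = mex{0,0} = 1
G(5) = mex{0,0} = 1
G(6) = mex{1,0,0} = 2
G(7) = mex{1,1,0} = 2
G(8) = mex{1,1,0} = 2
G(9) = mex{2,1,1} = 0
G(10) = mex{2,2,1} = 0
G(11) = mex{2,2,1} = 0
G(12) = mex{0,2,2} = 1
G(13) = mex{0,0,2} = 1
G(14) = mex{0,0,2} = 1
G_B(14) = 1.
Combined Grundy value = 1 ⊕ 1 = 0.
A winning move leaves total XOR = 0, i.e. changes one component's Grundy value g to g ⊕ X where X is the current total.
Stack A: target g' = 1⊕0 = 1, but every legal move changes the Grundy value (mex property), so 0 moves.
Stack B: target g' = 1⊕0 = 1, but every legal move changes the Grundy value (mex property), so 0 moves.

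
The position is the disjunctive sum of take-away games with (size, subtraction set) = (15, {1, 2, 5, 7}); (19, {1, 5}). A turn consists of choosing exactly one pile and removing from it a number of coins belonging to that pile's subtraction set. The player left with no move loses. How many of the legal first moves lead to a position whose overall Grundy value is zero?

Pile A, S = {1, 2, 5, 7}:
n :  0  1  2  3  4  5  6  7  8  9 10 11 12 13 14 15
G :  0  1  2  0  1  2  0  1  2  0  1  2  0  1  2  0
G_A(15) = 0.
Pile B, S = {1, 5}:
n :  0  1  2  3  4  5  6  7  8  9 10 11 12 13 14 15 16 17 18 19
G :  0  1  0  1  0  1  0  1  0  1  0  1  0  1  0  1  0  1  0  1
G_B(19) = 1.
Combined Grundy value = 0 ⊕ 1 = 1.
A winning move leaves total XOR = 0, i.e. changes one component's Grundy value g to g ⊕ X where X is the current total.
Pile A: need g' = 0⊕1 = 1. Options: 15−1→G=2, 15−2→G=1, 15−5→G=1, 15−7→G=2. Hits: 2.
Pile B: need g' = 1⊕1 = 0. Options: 19−1→G=0, 19−5→G=0. Hits: 2.

4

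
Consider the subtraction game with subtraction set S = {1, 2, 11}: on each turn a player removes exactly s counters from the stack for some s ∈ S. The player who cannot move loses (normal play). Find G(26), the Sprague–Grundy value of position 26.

2

n :  0  1  2  3  4  5  6  7  8  9 10 11 12 13 14 15 16 17 18 19 20 21 22 23 24 25 26
G :  0  1  2  0  1  2  0  1  2  0  1  2  0  1  2  0  1  2  0  1  2  0  1  2  0  1  2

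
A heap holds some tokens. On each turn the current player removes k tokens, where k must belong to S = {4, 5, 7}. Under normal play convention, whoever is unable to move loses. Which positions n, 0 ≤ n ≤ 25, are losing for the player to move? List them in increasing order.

n :  0  1  2  3  4  5  6  7  8  9 10 11 12 13 14 15 16 17 18 19 20 21 22 23 24 25
G :  0  0  0  0  1  1  1  1  2  2  2  0  0  0  0  1  1  1  1  2  2  2  0  0  0  0
P-positions are exactly the n with G(n) = 0.

0, 1, 2, 3, 11, 12, 13, 14, 22, 23, 24, 25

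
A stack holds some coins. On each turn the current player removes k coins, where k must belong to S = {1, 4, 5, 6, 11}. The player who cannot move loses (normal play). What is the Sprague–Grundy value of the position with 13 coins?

n :  0  1  2  3  4  5  6  7  8  9 10 11 12 13
G :  0  1  0  1  2  3  2  3  4  0  1  4  0  1

1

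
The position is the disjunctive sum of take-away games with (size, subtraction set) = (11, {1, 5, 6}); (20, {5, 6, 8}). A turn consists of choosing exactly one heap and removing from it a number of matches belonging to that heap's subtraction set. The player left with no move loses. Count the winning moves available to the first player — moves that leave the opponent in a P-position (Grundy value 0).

3

Heap A, S = {1, 5, 6}:
G(0) = 0
G(1) = mex{0} = 1
G(2) = mex{1} = 0
G(3) = mex{0} = 1
G(4) = mex{1} = 0
G(5) = mex{0,0} = 1
G(6) = mex{1,1,0} = 2
G(7) = mex{2,0,1} = 3
G(8) = mex{3,1,0} = 2
G(9) = mex{2,0,1} = 3
G(10) = mex{3,1,0} = 2
G(11) = mex{2,2,1} = 0
G_A(11) = 0.
Heap B, S = {5, 6, 8}:
n :  0  1  2  3  4  5  6  7  8  9 10 11 12 13 14 15 16 17 18 19 20
G :  0  0  0  0  0  1  1  1  1  1  2  2  2  0  0  0  0  0  1  1  1
G_B(20) = 1.
Combined Grundy value = 0 ⊕ 1 = 1.
A winning move leaves total XOR = 0, i.e. changes one component's Grundy value g to g ⊕ X where X is the current total.
Heap A: need g' = 0⊕1 = 1. Options: 11−1→G=2, 11−5→G=2, 11−6→G=1. Hits: 1.
Heap B: need g' = 1⊕1 = 0. Options: 20−5→G=0, 20−6→G=0, 20−8→G=2. Hits: 2.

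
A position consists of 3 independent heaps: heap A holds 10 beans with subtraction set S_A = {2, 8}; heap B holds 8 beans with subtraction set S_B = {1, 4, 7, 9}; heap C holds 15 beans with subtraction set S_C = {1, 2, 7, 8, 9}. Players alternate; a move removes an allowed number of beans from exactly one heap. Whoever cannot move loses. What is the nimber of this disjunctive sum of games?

3

Heap A, S = {2, 8}:
G(0) = 0
G(1) = mex{} = 0
G(2) = mex{0} = 1
G(3) = mex{0} = 1
G(4) = mex{1} = 0
G(5) = mex{1} = 0
G(6) = mex{0} = 1
G(7) = mex{0} = 1
G(8) = mex{1,0} = 2
G(9) = mex{1,0} = 2
G(10) = mex{2,1} = 0
G_A(10) = 0.
Heap B, S = {1, 4, 7, 9}:
G(0) = 0
G(1) = mex{0} = 1
G(2) = mex{1} = 0
G(3) = mex{0} = 1
G(4) = mex{1,0} = 2
G(5) = mex{2,1} = 0
G(6) = mex{0,0} = 1
G(7) = mex{1,1,0} = 2
G(8) = mex{2,2,1} = 0
G_B(8) = 0.
Heap C, S = {1, 2, 7, 8, 9}:
G(0) = 0
G(1) = mex{0} = 1
G(2) = mex{1,0} = 2
G(3) = mex{2,1} = 0
G(4) = mex{0,2} = 1
G(5) = mex{1,0} = 2
G(6) = mex{2,1} = 0
G(7) = mex{0,2,0} = 1
G(8) = mex{1,0,1,0} = 2
G(9) = mex{2,1,2,1,0} = 3
G(10) = mex{3,2,0,2,1} = 4
G(11) = mex{4,3,1,0,2} = 5
G(12) = mex{5,4,2,1,0} = 3
G(13) = mex{3,5,0,2,1} = 4
G(14) = mex{4,3,1,0,2} = 5
G(15) = mex{5,4,2,1,0} = 3
G_C(15) = 3.
Combined Grundy value = 0 ⊕ 0 ⊕ 3 = 3.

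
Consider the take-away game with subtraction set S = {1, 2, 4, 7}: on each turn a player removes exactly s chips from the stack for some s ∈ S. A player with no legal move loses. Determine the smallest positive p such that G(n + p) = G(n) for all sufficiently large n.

G(0) = 0
G(1) = mex{0} = 1
G(2) = mex{1,0} = 2
G(3) = mex{2,1} = 0
G(4) = mex{0,2,0} = 1
G(5) = mex{1,0,1} = 2
G(6) = mex{2,1,2} = 0
G(7) = mex{0,2,0,0} = 1
G(8) = mex{1,0,1,1} = 2
G(9) = mex{2,1,2,2} = 0
G(10) = mex{0,2,0,0} = 1
G(11) = mex{1,0,1,1} = 2
G(12) = mex{2,1,2,2} = 0
G(13) = mex{0,2,0,0} = 1
G(14) = mex{1,0,1,1} = 2
G(n+3) = G(n) holds for n = 0,…,6 (a full window of length max(S) = 7), so the sequence is purely periodic with period 3.

3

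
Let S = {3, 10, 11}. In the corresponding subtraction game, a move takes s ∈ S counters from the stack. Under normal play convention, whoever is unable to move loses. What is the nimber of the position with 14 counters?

0

n :  0  1  2  3  4  5  6  7  8  9 10 11 12 13 14
G :  0  0  0  1  1  1  0  0  0  1  1  1  2  2  0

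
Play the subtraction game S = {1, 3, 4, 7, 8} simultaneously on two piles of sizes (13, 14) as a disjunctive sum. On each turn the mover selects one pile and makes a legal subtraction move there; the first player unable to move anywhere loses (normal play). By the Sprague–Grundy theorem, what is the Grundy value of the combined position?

1

All piles use S = {1, 3, 4, 7, 8}:
G(0) = 0
G(1) = mex{0} = 1
G(2) = mex{1} = 0
G(3) = mex{0,0} = 1
G(4) = mex{1,1,0} = 2
G(5) = mex{2,0,1} = 3
G(6) = mex{3,1,0} = 2
G(7) = mex{2,2,1,0} = 3
G(8) = mex{3,3,2,1,0} = 4
G(9) = mex{4,2,3,0,1} = 5
G(10) = mex{5,3,2,1,0} = 4
G(11) = mex{4,4,3,2,1} = 0
G(12) = mex{0,5,4,3,2} = 1
G(13) = mex{1,4,5,2,3} = 0
G(14) = mex{0,0,4,3,2} = 1
Pile A: G(13) = 0.
Pile B: G(14) = 1.
Combined Grundy value = 0 ⊕ 1 = 1.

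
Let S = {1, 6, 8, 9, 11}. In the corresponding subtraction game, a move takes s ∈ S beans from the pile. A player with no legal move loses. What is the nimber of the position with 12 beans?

3

n :  0  1  2  3  4  5  6  7  8  9 10 11 12
G :  0  1  0  1  0  1  2  0  1  2  3  2  3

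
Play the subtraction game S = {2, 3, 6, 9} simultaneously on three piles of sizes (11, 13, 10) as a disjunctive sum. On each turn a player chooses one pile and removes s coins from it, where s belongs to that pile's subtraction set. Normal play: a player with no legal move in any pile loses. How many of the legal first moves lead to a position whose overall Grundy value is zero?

All piles use S = {2, 3, 6, 9}:
n :  0  1  2  3  4  5  6  7  8  9 10 11 12 13
G :  0  0  1  1  2  0  3  1  2  2  3  3  0  0
Pile A: G(11) = 3.
Pile B: G(13) = 0.
Pile C: G(10) = 3.
Combined Grundy value = 3 ⊕ 0 ⊕ 3 = 0.
A winning move leaves total XOR = 0, i.e. changes one component's Grundy value g to g ⊕ X where X is the current total.
Pile A: target g' = 3⊕0 = 3, but every legal move changes the Grundy value (mex property), so 0 moves.
Pile B: target g' = 0⊕0 = 0, but every legal move changes the Grundy value (mex property), so 0 moves.
Pile C: target g' = 3⊕0 = 3, but every legal move changes the Grundy value (mex property), so 0 moves.

0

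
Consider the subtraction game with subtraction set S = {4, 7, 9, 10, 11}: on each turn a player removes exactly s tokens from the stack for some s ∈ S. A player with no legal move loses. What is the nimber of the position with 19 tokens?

1

G(0) = 0
G(1) = mex{} = 0
G(2) = mex{} = 0
G(3) = mex{} = 0
G(4) = mex{0} = 1
G(5) = mex{0} = 1
G(6) = mex{0} = 1
G(7) = mex{0,0} = 1
G(8) = mex{1,0} = 2
G(9) = mex{1,0,0} = 2
G(10) = mex{1,0,0,0} = 2
G(11) = mex{1,1,0,0,0} = 2
G(12) = mex{2,1,0,0,0} = 3
G(13) = mex{2,1,1,0,0} = 3
G(14) = mex{2,1,1,1,0} = 3
G(15) = mex{2,2,1,1,1} = 0
G(16) = mex{3,2,1,1,1} = 0
G(17) = mex{3,2,2,1,1} = 0
G(18) = mex{3,2,2,2,1} = 0
G(19) = mex{0,3,2,2,2} = 1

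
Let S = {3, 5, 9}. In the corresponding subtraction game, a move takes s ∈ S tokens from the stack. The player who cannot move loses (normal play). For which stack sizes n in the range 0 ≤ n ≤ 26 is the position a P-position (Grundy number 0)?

0, 1, 2, 8, 12, 14, 16, 18, 20, 22, 24, 26

n :  0  1  2  3  4  5  6  7  8  9 10 11 12 13 14 15 16 17 18 19 20 21 22 23 24 25 26
G :  0  0  0  1  1  1  2  2  0  3  3  1  0  2  0  1  0  1  0  1  0  1  0  1  0  1  0
P-positions are exactly the n with G(n) = 0.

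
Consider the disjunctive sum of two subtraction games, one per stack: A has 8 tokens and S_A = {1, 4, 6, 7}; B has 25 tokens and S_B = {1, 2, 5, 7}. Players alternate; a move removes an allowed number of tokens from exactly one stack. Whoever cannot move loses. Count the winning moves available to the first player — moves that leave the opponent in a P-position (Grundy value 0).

1

Stack A, S = {1, 4, 6, 7}:
G(0) = 0
G(1) = mex{0} = 1
G(2) = mex{1} = 0
G(3) = mex{0} = 1
G(4) = mex{1,0} = 2
G(5) = mex{2,1} = 0
G(6) = mex{0,0,0} = 1
G(7) = mex{1,1,1,0} = 2
G(8) = mex{2,2,0,1} = 3
G_A(8) = 3.
Stack B, S = {1, 2, 5, 7}:
G(0) = 0
G(1) = mex{0} = 1
G(2) = mex{1,0} = 2
G(3) = mex{2,1} = 0
G(4) = mex{0,2} = 1
G(5) = mex{1,0,0} = 2
G(6) = mex{2,1,1} = 0
G(7) = mex{0,2,2,0} = 1
G(8) = mex{1,0,0,1} = 2
G(9) = mex{2,1,1,2} = 0
G(10) = mex{0,2,2,0} = 1
G(11) = mex{1,0,0,1} = 2
G(12) = mex{2,1,1,2} = 0
G(13) = mex{0,2,2,0} = 1
G(14) = mex{1,0,0,1} = 2
G(15) = mex{2,1,1,2} = 0
G(16) = mex{0,2,2,0} = 1
G(17) = mex{1,0,0,1} = 2
G(18) = mex{2,1,1,2} = 0
G(19) = mex{0,2,2,0} = 1
G(20) = mex{1,0,0,1} = 2
G(21) = mex{2,1,1,2} = 0
G(22) = mex{0,2,2,0} = 1
G(23) = mex{1,0,0,1} = 2
G(24) = mex{2,1,1,2} = 0
G(25) = mex{0,2,2,0} = 1
G_B(25) = 1.
Combined Grundy value = 3 ⊕ 1 = 2.
A winning move leaves total XOR = 0, i.e. changes one component's Grundy value g to g ⊕ X where X is the current total.
Stack A: need g' = 3⊕2 = 1. Options: 8−1→G=2, 8−4→G=2, 8−6→G=0, 8−7→G=1. Hits: 1.
Stack B: need g' = 1⊕2 = 3. Options: 25−1→G=0, 25−2→G=2, 25−5→G=2, 25−7→G=0. Hits: 0.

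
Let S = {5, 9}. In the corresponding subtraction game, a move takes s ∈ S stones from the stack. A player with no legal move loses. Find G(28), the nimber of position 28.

0

G(0) = 0
G(1) = mex{} = 0
G(2) = mex{} = 0
G(3) = mex{} = 0
G(4) = mex{} = 0
G(5) = mex{0} = 1
G(6) = mex{0} = 1
G(7) = mex{0} = 1
G(8) = mex{0} = 1
G(9) = mex{0,0} = 1
G(10) = mex{1,0} = 2
G(11) = mex{1,0} = 2
G(12) = mex{1,0} = 2
G(13) = mex{1,0} = 2
G(14) = mex{1,1} = 0
G(15) = mex{2,1} = 0
G(16) = mex{2,1} = 0
G(17) = mex{2,1} = 0
G(18) = mex{2,1} = 0
G(19) = mex{0,2} = 1
G(20) = mex{0,2} = 1
G(21) = mex{0,2} = 1
G(22) = mex{0,2} = 1
G(23) = mex{0,0} = 1
G(24) = mex{1,0} = 2
G(25) = mex{1,0} = 2
G(26) = mex{1,0} = 2
G(27) = mex{1,0} = 2
G(28) = mex{1,1} = 0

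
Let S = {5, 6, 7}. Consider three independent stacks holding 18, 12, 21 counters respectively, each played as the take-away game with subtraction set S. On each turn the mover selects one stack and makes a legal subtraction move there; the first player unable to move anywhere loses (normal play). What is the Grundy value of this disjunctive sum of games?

All stacks use S = {5, 6, 7}:
G(0) = 0
G(1) = mex{} = 0
G(2) = mex{} = 0
G(3) = mex{} = 0
G(4) = mex{} = 0
G(5) = mex{0} = 1
G(6) = mex{0,0} = 1
G(7) = mex{0,0,0} = 1
G(8) = mex{0,0,0} = 1
G(9) = mex{0,0,0} = 1
G(10) = mex{1,0,0} = 2
G(11) = mex{1,1,0} = 2
G(12) = mex{1,1,1} = 0
G(13) = mex{1,1,1} = 0
G(14) = mex{1,1,1} = 0
G(15) = mex{2,1,1} = 0
G(16) = mex{2,2,1} = 0
G(17) = mex{0,2,2} = 1
G(18) = mex{0,0,2} = 1
G(19) = mex{0,0,0} = 1
G(20) = mex{0,0,0} = 1
G(21) = mex{0,0,0} = 1
Stack A: G(18) = 1.
Stack B: G(12) = 0.
Stack C: G(21) = 1.
Combined Grundy value = 1 ⊕ 0 ⊕ 1 = 0.

0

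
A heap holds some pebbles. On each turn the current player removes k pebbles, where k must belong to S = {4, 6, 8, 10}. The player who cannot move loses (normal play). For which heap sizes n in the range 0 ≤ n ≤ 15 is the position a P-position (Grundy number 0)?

n :  0  1  2  3  4  5  6  7  8  9 10 11 12 13 14 15
G :  0  0  0  0  1  1  1  1  2  2  2  2  3  3  0  0
P-positions are exactly the n with G(n) = 0.

0, 1, 2, 3, 14, 15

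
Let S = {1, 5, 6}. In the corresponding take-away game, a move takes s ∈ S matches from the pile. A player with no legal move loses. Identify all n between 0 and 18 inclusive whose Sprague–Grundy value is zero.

0, 2, 4, 11, 13, 15

n :  0  1  2  3  4  5  6  7  8  9 10 11 12 13 14 15 16 17 18
G :  0  1  0  1  0  1  2  3  2  3  2  0  1  0  1  0  1  2  3
P-positions are exactly the n with G(n) = 0.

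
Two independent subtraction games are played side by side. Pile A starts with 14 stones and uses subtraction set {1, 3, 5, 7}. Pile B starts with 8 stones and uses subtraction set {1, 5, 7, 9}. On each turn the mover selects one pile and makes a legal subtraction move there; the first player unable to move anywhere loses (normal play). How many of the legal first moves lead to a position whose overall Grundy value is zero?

Pile A, S = {1, 3, 5, 7}:
n :  0  1  2  3  4  5  6  7  8  9 10 11 12 13 14
G :  0  1  0  1  0  1  0  1  0  1  0  1  0  1  0
G_A(14) = 0.
Pile B, S = {1, 5, 7, 9}:
G(0) = 0
G(1) = mex{0} = 1
G(2) = mex{1} = 0
G(3) = mex{0} = 1
G(4) = mex{1} = 0
G(5) = mex{0,0} = 1
G(6) = mex{1,1} = 0
G(7) = mex{0,0,0} = 1
G(8) = mex{1,1,1} = 0
G_B(8) = 0.
Combined Grundy value = 0 ⊕ 0 = 0.
A winning move leaves total XOR = 0, i.e. changes one component's Grundy value g to g ⊕ X where X is the current total.
Pile A: target g' = 0⊕0 = 0, but every legal move changes the Grundy value (mex property), so 0 moves.
Pile B: target g' = 0⊕0 = 0, but every legal move changes the Grundy value (mex property), so 0 moves.

0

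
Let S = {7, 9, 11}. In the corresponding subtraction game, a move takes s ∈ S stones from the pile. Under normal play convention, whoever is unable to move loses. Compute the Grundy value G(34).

2

n :  0  1  2  3  4  5  6  7  8  9 10 11 12 13 14 15 16 17 18 19 20 21 22 23 24 25 26 27 28 29 30 31 32 33 34
G :  0  0  0  0  0  0  0  1  1  1  1  1  1  1  2  2  2  2  0  0  0  0  0  0  0  1  1  1  1  1  1  1  2  2  2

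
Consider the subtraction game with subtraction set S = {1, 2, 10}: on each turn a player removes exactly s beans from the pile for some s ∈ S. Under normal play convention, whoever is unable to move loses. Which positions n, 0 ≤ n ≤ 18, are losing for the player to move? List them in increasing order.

0, 3, 6, 9, 12, 15, 18

n :  0  1  2  3  4  5  6  7  8  9 10 11 12 13 14 15 16 17 18
G :  0  1  2  0  1  2  0  1  2  0  1  2  0  1  2  0  1  2  0
P-positions are exactly the n with G(n) = 0.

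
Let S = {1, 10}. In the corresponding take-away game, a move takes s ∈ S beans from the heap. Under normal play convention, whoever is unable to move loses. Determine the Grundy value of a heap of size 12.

1

G(0) = 0
G(1) = mex{0} = 1
G(2) = mex{1} = 0
G(3) = mex{0} = 1
G(4) = mex{1} = 0
G(5) = mex{0} = 1
G(6) = mex{1} = 0
G(7) = mex{0} = 1
G(8) = mex{1} = 0
G(9) = mex{0} = 1
G(10) = mex{1,0} = 2
G(11) = mex{2,1} = 0
G(12) = mex{0,0} = 1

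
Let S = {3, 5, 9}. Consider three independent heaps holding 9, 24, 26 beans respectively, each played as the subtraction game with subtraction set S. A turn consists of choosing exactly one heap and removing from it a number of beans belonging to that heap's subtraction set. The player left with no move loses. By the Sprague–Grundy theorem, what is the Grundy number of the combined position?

3

All heaps use S = {3, 5, 9}:
G(0) = 0
G(1) = mex{} = 0
G(2) = mex{} = 0
G(3) = mex{0} = 1
G(4) = mex{0} = 1
G(5) = mex{0,0} = 1
G(6) = mex{1,0} = 2
G(7) = mex{1,0} = 2
G(8) = mex{1,1} = 0
G(9) = mex{2,1,0} = 3
G(10) = mex{2,1,0} = 3
G(11) = mex{0,2,0} = 1
G(12) = mex{3,2,1} = 0
G(13) = mex{3,0,1} = 2
G(14) = mex{1,3,1} = 0
G(15) = mex{0,3,2} = 1
G(16) = mex{2,1,2} = 0
G(17) = mex{0,0,0} = 1
G(18) = mex{1,2,3} = 0
G(19) = mex{0,0,3} = 1
G(20) = mex{1,1,1} = 0
G(21) = mex{0,0,0} = 1
G(22) = mex{1,1,2} = 0
G(23) = mex{0,0,0} = 1
G(24) = mex{1,1,1} = 0
G(25) = mex{0,0,0} = 1
G(26) = mex{1,1,1} = 0
Heap A: G(9) = 3.
Heap B: G(24) = 0.
Heap C: G(26) = 0.
Combined Grundy value = 3 ⊕ 0 ⊕ 0 = 3.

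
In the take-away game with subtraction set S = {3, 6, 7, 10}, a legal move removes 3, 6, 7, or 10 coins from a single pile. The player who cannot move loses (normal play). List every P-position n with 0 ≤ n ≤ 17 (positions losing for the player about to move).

n :  0  1  2  3  4  5  6  7  8  9 10 11 12 13 14 15 16 17
G :  0  0  0  1  1  1  2  2  2  3  3  3  4  0  0  0  1  1
P-positions are exactly the n with G(n) = 0.

0, 1, 2, 13, 14, 15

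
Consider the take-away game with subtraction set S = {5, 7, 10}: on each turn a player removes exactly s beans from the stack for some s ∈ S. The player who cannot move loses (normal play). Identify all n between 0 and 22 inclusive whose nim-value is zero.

G(0) = 0
G(1) = mex{} = 0
G(2) = mex{} = 0
G(3) = mex{} = 0
G(4) = mex{} = 0
G(5) = mex{0} = 1
G(6) = mex{0} = 1
G(7) = mex{0,0} = 1
G(8) = mex{0,0} = 1
G(9) = mex{0,0} = 1
G(10) = mex{1,0,0} = 2
G(11) = mex{1,0,0} = 2
G(12) = mex{1,1,0} = 2
G(13) = mex{1,1,0} = 2
G(14) = mex{1,1,0} = 2
G(15) = mex{2,1,1} = 0
G(16) = mex{2,1,1} = 0
G(17) = mex{2,2,1} = 0
G(18) = mex{2,2,1} = 0
G(19) = mex{2,2,1} = 0
G(20) = mex{0,2,2} = 1
G(21) = mex{0,2,2} = 1
G(22) = mex{0,0,2} = 1
P-positions are exactly the n with G(n) = 0.

0, 1, 2, 3, 4, 15, 16, 17, 18, 19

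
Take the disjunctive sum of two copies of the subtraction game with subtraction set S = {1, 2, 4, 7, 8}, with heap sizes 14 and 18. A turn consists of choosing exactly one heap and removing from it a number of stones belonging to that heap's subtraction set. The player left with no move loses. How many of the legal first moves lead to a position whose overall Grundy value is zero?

All heaps use S = {1, 2, 4, 7, 8}:
G(0) = 0
G(1) = mex{0} = 1
G(2) = mex{1,0} = 2
G(3) = mex{2,1} = 0
G(4) = mex{0,2,0} = 1
G(5) = mex{1,0,1} = 2
G(6) = mex{2,1,2} = 0
G(7) = mex{0,2,0,0} = 1
G(8) = mex{1,0,1,1,0} = 2
G(9) = mex{2,1,2,2,1} = 0
G(10) = mex{0,2,0,0,2} = 1
G(11) = mex{1,0,1,1,0} = 2
G(12) = mex{2,1,2,2,1} = 0
G(13) = mex{0,2,0,0,2} = 1
G(14) = mex{1,0,1,1,0} = 2
G(15) = mex{2,1,2,2,1} = 0
G(16) = mex{0,2,0,0,2} = 1
G(17) = mex{1,0,1,1,0} = 2
G(18) = mex{2,1,2,2,1} = 0
Heap A: G(14) = 2.
Heap B: G(18) = 0.
Combined Grundy value = 2 ⊕ 0 = 2.
A winning move leaves total XOR = 0, i.e. changes one component's Grundy value g to g ⊕ X where X is the current total.
Heap A: need g' = 2⊕2 = 0. Options: 14−1→G=1, 14−2→G=0, 14−4→G=1, 14−7→G=1, 14−8→G=0. Hits: 2.
Heap B: need g' = 0⊕2 = 2. Options: 18−1→G=2, 18−2→G=1, 18−4→G=2, 18−7→G=2, 18−8→G=1. Hits: 3.

5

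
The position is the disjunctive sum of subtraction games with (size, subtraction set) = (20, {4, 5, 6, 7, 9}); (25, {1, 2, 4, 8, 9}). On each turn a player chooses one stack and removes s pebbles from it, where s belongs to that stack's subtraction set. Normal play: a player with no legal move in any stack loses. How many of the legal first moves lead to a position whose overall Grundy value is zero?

1

Stack A, S = {4, 5, 6, 7, 9}:
G(0) = 0
G(1) = mex{} = 0
G(2) = mex{} = 0
G(3) = mex{} = 0
G(4) = mex{0} = 1
G(5) = mex{0,0} = 1
G(6) = mex{0,0,0} = 1
G(7) = mex{0,0,0,0} = 1
G(8) = mex{1,0,0,0} = 2
G(9) = mex{1,1,0,0,0} = 2
G(10) = mex{1,1,1,0,0} = 2
G(11) = mex{1,1,1,1,0} = 2
G(12) = mex{2,1,1,1,0} = 3
G(13) = mex{2,2,1,1,1} = 0
G(14) = mex{2,2,2,1,1} = 0
G(15) = mex{2,2,2,2,1} = 0
G(16) = mex{3,2,2,2,1} = 0
G(17) = mex{0,3,2,2,2} = 1
G(18) = mex{0,0,3,2,2} = 1
G(19) = mex{0,0,0,3,2} = 1
G(20) = mex{0,0,0,0,2} = 1
G_A(20) = 1.
Stack B, S = {1, 2, 4, 8, 9}:
n :  0  1  2  3  4  5  6  7  8  9 10 11 12 13 14 15 16 17 18 19 20 21 22 23 24 25
G :  0  1  2  0  1  2  0  1  2  3  4  5  3  0  1  2  0  1  2  0  1  2  3  4  5  3
G_B(25) = 3.
Combined Grundy value = 1 ⊕ 3 = 2.
A winning move leaves total XOR = 0, i.e. changes one component's Grundy value g to g ⊕ X where X is the current total.
Stack A: need g' = 1⊕2 = 3. Options: 20−4→G=0, 20−5→G=0, 20−6→G=0, 20−7→G=0, 20−9→G=2. Hits: 0.
Stack B: need g' = 3⊕2 = 1. Options: 25−1→G=5, 25−2→G=4, 25−4→G=2, 25−8→G=1, 25−9→G=0. Hits: 1.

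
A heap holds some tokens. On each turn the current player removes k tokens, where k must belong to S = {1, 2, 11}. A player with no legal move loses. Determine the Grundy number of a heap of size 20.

G(0) = 0
G(1) = mex{0} = 1
G(2) = mex{1,0} = 2
G(3) = mex{2,1} = 0
G(4) = mex{0,2} = 1
G(5) = mex{1,0} = 2
G(6) = mex{2,1} = 0
G(7) = mex{0,2} = 1
G(8) = mex{1,0} = 2
G(9) = mex{2,1} = 0
G(10) = mex{0,2} = 1
G(11) = mex{1,0,0} = 2
G(12) = mex{2,1,1} = 0
G(13) = mex{0,2,2} = 1
G(14) = mex{1,0,0} = 2
G(15) = mex{2,1,1} = 0
G(16) = mex{0,2,2} = 1
G(17) = mex{1,0,0} = 2
G(18) = mex{2,1,1} = 0
G(19) = mex{0,2,2} = 1
G(20) = mex{1,0,0} = 2

2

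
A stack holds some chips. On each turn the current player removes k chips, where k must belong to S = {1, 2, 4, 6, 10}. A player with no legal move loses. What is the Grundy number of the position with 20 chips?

1

G(0) = 0
G(1) = mex{0} = 1
G(2) = mex{1,0} = 2
G(3) = mex{2,1} = 0
G(4) = mex{0,2,0} = 1
G(5) = mex{1,0,1} = 2
G(6) = mex{2,1,2,0} = 3
G(7) = mex{3,2,0,1} = 4
G(8) = mex{4,3,1,2} = 0
G(9) = mex{0,4,2,0} = 1
G(10) = mex{1,0,3,1,0} = 2
G(11) = mex{2,1,4,2,1} = 0
G(12) = mex{0,2,0,3,2} = 1
G(13) = mex{1,0,1,4,0} = 2
G(14) = mex{2,1,2,0,1} = 3
G(15) = mex{3,2,0,1,2} = 4
G(16) = mex{4,3,1,2,3} = 0
G(17) = mex{0,4,2,0,4} = 1
G(18) = mex{1,0,3,1,0} = 2
G(19) = mex{2,1,4,2,1} = 0
G(20) = mex{0,2,0,3,2} = 1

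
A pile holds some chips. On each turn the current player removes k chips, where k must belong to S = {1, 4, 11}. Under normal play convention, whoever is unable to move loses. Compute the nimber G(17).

0

G(0) = 0
G(1) = mex{0} = 1
G(2) = mex{1} = 0
G(3) = mex{0} = 1
G(4) = mex{1,0} = 2
G(5) = mex{2,1} = 0
G(6) = mex{0,0} = 1
G(7) = mex{1,1} = 0
G(8) = mex{0,2} = 1
G(9) = mex{1,0} = 2
G(10) = mex{2,1} = 0
G(11) = mex{0,0,0} = 1
G(12) = mex{1,1,1} = 0
G(13) = mex{0,2,0} = 1
G(14) = mex{1,0,1} = 2
G(15) = mex{2,1,2} = 0
G(16) = mex{0,0,0} = 1
G(17) = mex{1,1,1} = 0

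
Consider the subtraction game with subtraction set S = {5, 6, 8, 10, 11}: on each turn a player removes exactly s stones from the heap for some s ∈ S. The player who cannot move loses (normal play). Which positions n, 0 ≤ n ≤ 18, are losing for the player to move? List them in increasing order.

n :  0  1  2  3  4  5  6  7  8  9 10 11 12 13 14 15 16 17 18
G :  0  0  0  0  0  1  1  1  1  1  2  2  2  2  2  3  0  0  0
P-positions are exactly the n with G(n) = 0.

0, 1, 2, 3, 4, 16, 17, 18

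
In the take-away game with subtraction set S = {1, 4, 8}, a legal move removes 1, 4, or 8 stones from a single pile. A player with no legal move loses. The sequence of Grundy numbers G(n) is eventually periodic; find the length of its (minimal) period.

12

G(0) = 0
G(1) = mex{0} = 1
G(2) = mex{1} = 0
G(3) = mex{0} = 1
G(4) = mex{1,0} = 2
G(5) = mex{2,1} = 0
G(6) = mex{0,0} = 1
G(7) = mex{1,1} = 0
G(8) = mex{0,2,0} = 1
G(9) = mex{1,0,1} = 2
G(10) = mex{2,1,0} = 3
G(11) = mex{3,0,1} = 2
G(12) = mex{2,1,2} = 0
G(13) = mex{0,2,0} = 1
G(14) = mex{1,3,1} = 0
G(15) = mex{0,2,0} = 1
G(16) = mex{1,0,1} = 2
G(17) = mex{2,1,2} = 0
G(18) = mex{0,0,3} = 1
G(19) = mex{1,1,2} = 0
G(20) = mex{0,2,0} = 1
G(21) = mex{1,0,1} = 2
G(22) = mex{2,1,0} = 3
G(23) = mex{3,0,1} = 2
G(24) = mex{2,1,2} = 0
G(25) = mex{0,2,0} = 1
G(n+12) = G(n) holds for n = 0,…,7 (a full window of length max(S) = 8), so the sequence is purely periodic with period 12.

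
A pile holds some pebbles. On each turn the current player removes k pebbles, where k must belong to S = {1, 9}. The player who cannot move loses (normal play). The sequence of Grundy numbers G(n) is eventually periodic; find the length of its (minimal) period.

2

G(0) = 0
G(1) = mex{0} = 1
G(2) = mex{1} = 0
G(3) = mex{0} = 1
G(4) = mex{1} = 0
G(5) = mex{0} = 1
G(6) = mex{1} = 0
G(7) = mex{0} = 1
G(8) = mex{1} = 0
G(9) = mex{0,0} = 1
G(10) = mex{1,1} = 0
G(11) = mex{0,0} = 1
G(12) = mex{1,1} = 0
G(13) = mex{0,0} = 1
G(14) = mex{1,1} = 0
G(n+2) = G(n) holds for n = 0,…,8 (a full window of length max(S) = 9), so the sequence is purely periodic with period 2.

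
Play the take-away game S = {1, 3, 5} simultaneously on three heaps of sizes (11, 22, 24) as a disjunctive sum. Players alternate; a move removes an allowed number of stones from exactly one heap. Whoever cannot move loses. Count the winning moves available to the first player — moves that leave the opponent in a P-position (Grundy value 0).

9

All heaps use S = {1, 3, 5}:
n :  0  1  2  3  4  5  6  7  8  9 10 11 12 13 14 15 16 17 18 19 20 21 22 23 24
G :  0  1  0  1  0  1  0  1  0  1  0  1  0  1  0  1  0  1  0  1  0  1  0  1  0
Heap A: G(11) = 1.
Heap B: G(22) = 0.
Heap C: G(24) = 0.
Combined Grundy value = 1 ⊕ 0 ⊕ 0 = 1.
A winning move leaves total XOR = 0, i.e. changes one component's Grundy value g to g ⊕ X where X is the current total.
Heap A: need g' = 1⊕1 = 0. Options: 11−1→G=0, 11−3→G=0, 11−5→G=0. Hits: 3.
Heap B: need g' = 0⊕1 = 1. Options: 22−1→G=1, 22−3→G=1, 22−5→G=1. Hits: 3.
Heap C: need g' = 0⊕1 = 1. Options: 24−1→G=1, 24−3→G=1, 24−5→G=1. Hits: 3.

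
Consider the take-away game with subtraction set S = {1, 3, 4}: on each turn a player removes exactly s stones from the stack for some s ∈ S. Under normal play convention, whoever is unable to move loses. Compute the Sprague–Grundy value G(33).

3

n :  0  1  2  3  4  5  6  7  8  9 10 11 12 13 14 15 16 17 18 19 20 21 22 23 24 25 26 27 28 29 30 31 32 33
G :  0  1  0  1  2  3  2  0  1  0  1  2  3  2  0  1  0  1  2  3  2  0  1  0  1  2  3  2  0  1  0  1  2  3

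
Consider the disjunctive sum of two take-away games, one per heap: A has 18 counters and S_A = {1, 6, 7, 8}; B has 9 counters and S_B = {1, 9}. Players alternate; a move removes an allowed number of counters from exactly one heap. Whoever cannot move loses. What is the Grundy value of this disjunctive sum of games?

0

Heap A, S = {1, 6, 7, 8}:
G(0) = 0
G(1) = mex{0} = 1
G(2) = mex{1} = 0
G(3) = mex{0} = 1
G(4) = mex{1} = 0
G(5) = mex{0} = 1
G(6) = mex{1,0} = 2
G(7) = mex{2,1,0} = 3
G(8) = mex{3,0,1,0} = 2
G(9) = mex{2,1,0,1} = 3
G(10) = mex{3,0,1,0} = 2
G(11) = mex{2,1,0,1} = 3
G(12) = mex{3,2,1,0} = 4
G(13) = mex{4,3,2,1} = 0
G(14) = mex{0,2,3,2} = 1
G(15) = mex{1,3,2,3} = 0
G(16) = mex{0,2,3,2} = 1
G(17) = mex{1,3,2,3} = 0
G(18) = mex{0,4,3,2} = 1
G_A(18) = 1.
Heap B, S = {1, 9}:
G(0) = 0
G(1) = mex{0} = 1
G(2) = mex{1} = 0
G(3) = mex{0} = 1
G(4) = mex{1} = 0
G(5) = mex{0} = 1
G(6) = mex{1} = 0
G(7) = mex{0} = 1
G(8) = mex{1} = 0
G(9) = mex{0,0} = 1
G_B(9) = 1.
Combined Grundy value = 1 ⊕ 1 = 0.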